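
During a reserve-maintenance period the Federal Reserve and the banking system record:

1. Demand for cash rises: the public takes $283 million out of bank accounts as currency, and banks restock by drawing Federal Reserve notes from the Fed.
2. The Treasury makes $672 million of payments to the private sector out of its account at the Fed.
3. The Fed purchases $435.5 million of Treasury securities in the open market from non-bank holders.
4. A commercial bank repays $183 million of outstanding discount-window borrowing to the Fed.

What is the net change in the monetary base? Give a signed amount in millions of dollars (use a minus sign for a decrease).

+$924.5 million

Currency withdrawal $283 million: just a shift between currency and reserves — both are base money → 0.
Government spending $672 million: a non-base liability converts back to reserves → +$672M.
Asset purchase (from non-banks) $435.5 million: Fed balance sheet expands → +$435.5M.
Discount-window repayment $183 million: Fed balance sheet contracts → −$183M.
Net: 0 + 672 + 435.5 − 183 = +$924.5 million.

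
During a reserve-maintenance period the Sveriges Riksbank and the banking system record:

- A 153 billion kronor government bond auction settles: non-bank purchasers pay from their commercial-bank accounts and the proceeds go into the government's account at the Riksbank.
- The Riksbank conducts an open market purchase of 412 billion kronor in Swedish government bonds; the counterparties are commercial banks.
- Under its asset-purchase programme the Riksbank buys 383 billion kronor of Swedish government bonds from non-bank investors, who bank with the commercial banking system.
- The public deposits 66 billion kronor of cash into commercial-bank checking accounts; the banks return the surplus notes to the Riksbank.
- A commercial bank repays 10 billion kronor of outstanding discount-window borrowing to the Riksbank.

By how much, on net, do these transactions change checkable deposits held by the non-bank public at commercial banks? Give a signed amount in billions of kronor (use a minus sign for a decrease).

Riksbank balance sheet:
  Assets:      Securities +795B, Loans to banks −10B
  Liabilities: Bank reserves +698B, Currency in circulation −66B, Government deposits +153B
Commercial banking system:
  Assets:      Reserves at CB +698B, Securities −412B
  Liabilities: Checkable deposits +296B, Borrowings from CB −10B
So the change in checkable deposits held by the non-bank public at commercial banks is +296 billion.

+296 billion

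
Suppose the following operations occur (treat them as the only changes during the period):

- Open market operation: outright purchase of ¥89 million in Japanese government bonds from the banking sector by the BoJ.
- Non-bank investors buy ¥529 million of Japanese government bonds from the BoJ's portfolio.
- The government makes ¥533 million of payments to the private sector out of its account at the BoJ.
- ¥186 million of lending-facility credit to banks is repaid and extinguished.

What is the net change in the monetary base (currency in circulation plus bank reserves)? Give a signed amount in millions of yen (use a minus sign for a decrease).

-¥93 million

OMO purchase (from banks) ¥89 million: BoJ balance sheet expands → +¥89M.
Asset sale (to non-banks) ¥529 million: BoJ balance sheet contracts → −¥529M.
Government spending ¥533 million: a non-base liability converts back to reserves → +¥533M.
Discount-window repayment ¥186 million: BoJ balance sheet contracts → −¥186M.
Net: 89 − 529 + 533 − 186 = -¥93 million.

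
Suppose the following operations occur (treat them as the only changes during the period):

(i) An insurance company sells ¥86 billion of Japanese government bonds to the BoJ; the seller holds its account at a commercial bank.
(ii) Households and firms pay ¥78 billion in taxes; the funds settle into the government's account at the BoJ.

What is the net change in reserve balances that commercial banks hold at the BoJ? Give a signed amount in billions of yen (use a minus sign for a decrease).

+¥8 billion

BoJ balance sheet:
  Assets:      Securities +¥86B
  Liabilities: Bank reserves +¥8B, Government deposits +¥78B
Commercial banking system:
  Assets:      Reserves at CB +¥8B
  Liabilities: Checkable deposits +¥8B
So the change in reserve balances that commercial banks hold at the BoJ is +¥8 billion.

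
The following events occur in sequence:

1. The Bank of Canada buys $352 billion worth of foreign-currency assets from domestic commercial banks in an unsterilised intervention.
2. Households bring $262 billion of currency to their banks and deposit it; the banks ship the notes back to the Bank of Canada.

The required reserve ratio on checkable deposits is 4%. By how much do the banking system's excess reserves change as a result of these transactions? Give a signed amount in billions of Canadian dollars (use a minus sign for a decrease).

FX purchase $352 billion: reserves +$352B, deposits 0.
Currency deposit $262 billion: reserves +$262B, deposits +$262B.
Totals: Δreserves = +$614B, Δdeposits = +$262B.
Δrequired reserves = 4% × +$262B = +$10.48B.
Δexcess reserves = Δreserves − Δrequired = +$614B − (+$10.48B) = +$603.52 billion.

+$603.52 billion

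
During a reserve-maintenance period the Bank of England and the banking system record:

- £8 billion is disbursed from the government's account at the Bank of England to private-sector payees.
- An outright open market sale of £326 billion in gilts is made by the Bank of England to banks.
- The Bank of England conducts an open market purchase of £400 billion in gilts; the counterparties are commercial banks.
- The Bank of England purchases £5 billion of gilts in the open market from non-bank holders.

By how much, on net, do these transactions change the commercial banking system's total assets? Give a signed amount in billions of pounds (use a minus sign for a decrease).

Bank of England balance sheet:
  Assets:      Securities +£79B
  Liabilities: Bank reserves +£87B, Government deposits −£8B
Commercial banking system:
  Assets:      Reserves at CB +£87B, Securities −£74B
  Liabilities: Checkable deposits +£13B
Change in total bank assets = +£13 billion.

+£13 billion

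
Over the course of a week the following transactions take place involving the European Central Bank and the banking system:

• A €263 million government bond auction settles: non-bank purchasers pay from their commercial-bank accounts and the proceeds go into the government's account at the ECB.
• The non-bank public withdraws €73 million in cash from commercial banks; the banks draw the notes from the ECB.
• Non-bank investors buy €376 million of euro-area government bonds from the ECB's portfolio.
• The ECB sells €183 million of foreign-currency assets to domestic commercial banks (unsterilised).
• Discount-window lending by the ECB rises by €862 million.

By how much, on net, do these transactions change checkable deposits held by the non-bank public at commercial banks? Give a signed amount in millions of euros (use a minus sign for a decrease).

ECB balance sheet:
  Assets:      Securities −€376M, Loans to banks +€862M, Foreign assets −€183M
  Liabilities: Bank reserves −€33M, Currency in circulation +€73M, Government deposits +€263M
Commercial banking system:
  Assets:      Reserves at CB −€33M, Foreign assets +€183M
  Liabilities: Checkable deposits −€712M, Borrowings from CB +€862M
So the change in checkable deposits held by the non-bank public at commercial banks is -€712 million.

-€712 million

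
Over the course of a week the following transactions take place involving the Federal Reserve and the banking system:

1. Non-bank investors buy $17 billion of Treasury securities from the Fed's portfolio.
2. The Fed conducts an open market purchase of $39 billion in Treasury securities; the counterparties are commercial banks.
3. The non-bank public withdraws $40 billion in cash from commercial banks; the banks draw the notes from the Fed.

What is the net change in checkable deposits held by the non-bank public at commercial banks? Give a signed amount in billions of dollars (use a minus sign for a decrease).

-$57 billion

Asset sale (to non-banks) $17 billion: non-bank counterparties' bank balances fall → −$17B.
OMO purchase (from banks) $39 billion: the counterparty is a bank, so public deposits are unchanged → 0.
Currency withdrawal $40 billion: non-bank counterparties' bank balances fall → −$40B.
Net: −17 + 0 − 40 = -$57 billion.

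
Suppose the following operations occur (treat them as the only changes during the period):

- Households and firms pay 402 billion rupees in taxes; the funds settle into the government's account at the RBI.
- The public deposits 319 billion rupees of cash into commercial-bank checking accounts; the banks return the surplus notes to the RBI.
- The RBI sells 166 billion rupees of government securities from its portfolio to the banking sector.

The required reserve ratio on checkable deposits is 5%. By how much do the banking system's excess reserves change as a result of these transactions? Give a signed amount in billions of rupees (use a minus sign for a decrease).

-244.85 billion

Government account inflow 402 billion rupees: reserves −402B, deposits −402B.
Currency deposit 319 billion rupees: reserves +319B, deposits +319B.
OMO sale (to banks) 166 billion rupees: reserves −166B, deposits 0.
Totals: Δreserves = −249B, Δdeposits = −83B.
Δrequired reserves = 5% × −83B = −4.15B.
Δexcess reserves = Δreserves − Δrequired = −249B − (−4.15B) = -244.85 billion.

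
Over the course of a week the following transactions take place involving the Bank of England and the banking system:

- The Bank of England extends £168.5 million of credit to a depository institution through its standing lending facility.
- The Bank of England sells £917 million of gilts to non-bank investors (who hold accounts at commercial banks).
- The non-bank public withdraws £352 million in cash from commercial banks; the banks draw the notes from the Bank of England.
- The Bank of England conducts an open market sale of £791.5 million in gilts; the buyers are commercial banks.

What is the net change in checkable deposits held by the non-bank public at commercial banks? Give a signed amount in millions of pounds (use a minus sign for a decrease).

-£1269 million

Discount-window loan £168.5 million: the counterparty is a bank, so public deposits are unchanged → 0.
Asset sale (to non-banks) £917 million: non-bank counterparties' bank balances fall → −£917M.
Currency withdrawal £352 million: non-bank counterparties' bank balances fall → −£352M.
OMO sale (to banks) £791.5 million: the counterparty is a bank, so public deposits are unchanged → 0.
Net: 0 − 917 − 352 + 0 = -£1269 million.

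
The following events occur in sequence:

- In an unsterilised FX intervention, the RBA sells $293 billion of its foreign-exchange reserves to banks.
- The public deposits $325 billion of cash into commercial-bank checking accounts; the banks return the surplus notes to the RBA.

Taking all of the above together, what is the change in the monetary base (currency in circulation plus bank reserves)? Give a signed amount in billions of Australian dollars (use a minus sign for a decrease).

RBA balance sheet:
  Assets:      Foreign assets −$293B
  Liabilities: Bank reserves +$32B, Currency in circulation −$325B
Monetary base = currency + reserves: −$325B + (+$32B) = -$293 billion.

-$293 billion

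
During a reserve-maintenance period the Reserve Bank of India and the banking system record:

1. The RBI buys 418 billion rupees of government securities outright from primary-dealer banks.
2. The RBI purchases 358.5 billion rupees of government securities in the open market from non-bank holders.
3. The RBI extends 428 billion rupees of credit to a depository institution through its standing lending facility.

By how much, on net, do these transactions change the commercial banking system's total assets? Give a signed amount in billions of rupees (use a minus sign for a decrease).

+786.5 billion

RBI balance sheet:
  Assets:      Securities +776.5B, Loans to banks +428B
  Liabilities: Bank reserves +1204.5B
Commercial banking system:
  Assets:      Reserves at CB +1204.5B, Securities −418B
  Liabilities: Checkable deposits +358.5B, Borrowings from CB +428B
Change in total bank assets = +786.5 billion.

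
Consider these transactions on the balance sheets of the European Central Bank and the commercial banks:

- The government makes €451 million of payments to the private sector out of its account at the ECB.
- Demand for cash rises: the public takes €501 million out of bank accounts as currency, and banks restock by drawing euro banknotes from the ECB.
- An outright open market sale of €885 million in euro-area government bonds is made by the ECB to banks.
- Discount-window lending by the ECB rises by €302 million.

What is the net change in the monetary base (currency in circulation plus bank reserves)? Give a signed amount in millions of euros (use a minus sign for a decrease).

ECB balance sheet:
  Assets:      Securities −€885M, Loans to banks +€302M
  Liabilities: Bank reserves −€633M, Currency in circulation +€501M, Government deposits −€451M
Monetary base = currency + reserves: +€501M + (−€633M) = -€132 million.

-€132 million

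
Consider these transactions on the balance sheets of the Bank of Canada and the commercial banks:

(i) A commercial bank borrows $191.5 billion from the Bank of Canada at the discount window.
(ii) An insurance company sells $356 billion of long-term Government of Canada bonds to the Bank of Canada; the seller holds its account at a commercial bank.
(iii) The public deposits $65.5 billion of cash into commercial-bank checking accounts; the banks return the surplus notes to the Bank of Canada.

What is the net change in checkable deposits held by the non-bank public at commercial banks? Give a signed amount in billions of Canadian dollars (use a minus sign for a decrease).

Bank of Canada balance sheet:
  Assets:      Securities +$356B, Loans to banks +$191.5B
  Liabilities: Bank reserves +$613B, Currency in circulation −$65.5B
Commercial banking system:
  Assets:      Reserves at CB +$613B
  Liabilities: Checkable deposits +$421.5B, Borrowings from CB +$191.5B
So the change in checkable deposits held by the non-bank public at commercial banks is +$421.5 billion.

+$421.5 billion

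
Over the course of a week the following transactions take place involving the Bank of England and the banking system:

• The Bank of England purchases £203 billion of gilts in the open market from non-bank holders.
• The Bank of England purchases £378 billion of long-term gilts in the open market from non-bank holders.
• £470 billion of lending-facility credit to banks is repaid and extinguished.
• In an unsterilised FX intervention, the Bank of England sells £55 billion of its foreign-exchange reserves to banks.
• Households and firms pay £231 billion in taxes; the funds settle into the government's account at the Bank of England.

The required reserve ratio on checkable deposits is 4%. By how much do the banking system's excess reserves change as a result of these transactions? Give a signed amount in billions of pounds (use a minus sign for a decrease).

Asset purchase (from non-banks) £203 billion: reserves +£203B, deposits +£203B.
Asset purchase (from non-banks) £378 billion: reserves +£378B, deposits +£378B.
Discount-window repayment £470 billion: reserves −£470B, deposits 0.
FX sale £55 billion: reserves −£55B, deposits 0.
Government account inflow £231 billion: reserves −£231B, deposits −£231B.
Totals: Δreserves = −£175B, Δdeposits = +£350B.
Δrequired reserves = 4% × +£350B = +£14B.
Δexcess reserves = Δreserves − Δrequired = −£175B − (+£14B) = -£189 billion.

-£189 billion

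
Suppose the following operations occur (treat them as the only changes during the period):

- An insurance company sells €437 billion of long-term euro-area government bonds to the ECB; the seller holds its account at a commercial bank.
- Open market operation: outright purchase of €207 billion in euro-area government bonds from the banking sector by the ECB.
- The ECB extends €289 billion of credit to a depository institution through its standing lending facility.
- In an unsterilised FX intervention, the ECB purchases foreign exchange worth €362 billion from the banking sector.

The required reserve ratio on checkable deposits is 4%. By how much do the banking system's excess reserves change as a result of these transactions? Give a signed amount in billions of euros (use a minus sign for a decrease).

Asset purchase (from non-banks) €437 billion: reserves +€437B, deposits +€437B.
OMO purchase (from banks) €207 billion: reserves +€207B, deposits 0.
Discount-window loan €289 billion: reserves +€289B, deposits 0.
FX purchase €362 billion: reserves +€362B, deposits 0.
Totals: Δreserves = +€1295B, Δdeposits = +€437B.
Δrequired reserves = 4% × +€437B = +€17.48B.
Δexcess reserves = Δreserves − Δrequired = +€1295B − (+€17.48B) = +€1277.52 billion.

+€1277.52 billion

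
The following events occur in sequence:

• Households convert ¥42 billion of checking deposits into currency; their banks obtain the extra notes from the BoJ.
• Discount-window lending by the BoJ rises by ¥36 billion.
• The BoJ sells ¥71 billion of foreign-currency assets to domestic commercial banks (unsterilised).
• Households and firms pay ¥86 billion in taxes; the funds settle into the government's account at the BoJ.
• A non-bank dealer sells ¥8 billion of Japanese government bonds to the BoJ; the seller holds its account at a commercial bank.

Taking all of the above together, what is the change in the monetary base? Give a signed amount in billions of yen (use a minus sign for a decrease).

Currency withdrawal ¥42 billion: just a shift between currency and reserves — both are base money → 0.
Discount-window loan ¥36 billion: BoJ balance sheet expands → +¥36B.
FX sale ¥71 billion: BoJ balance sheet contracts → −¥71B.
Government account inflow ¥86 billion: reserves shift to a non-base liability → −¥86B.
Asset purchase (from non-banks) ¥8 billion: BoJ balance sheet expands → +¥8B.
Net: 0 + 36 − 71 − 86 + 8 = -¥113 billion.

-¥113 billion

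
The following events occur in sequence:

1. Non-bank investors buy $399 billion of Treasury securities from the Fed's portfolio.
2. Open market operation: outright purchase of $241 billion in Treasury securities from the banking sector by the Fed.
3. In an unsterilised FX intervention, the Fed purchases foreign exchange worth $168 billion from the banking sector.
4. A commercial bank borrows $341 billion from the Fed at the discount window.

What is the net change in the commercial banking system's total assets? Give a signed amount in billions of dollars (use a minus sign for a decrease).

-$58 billion

Asset sale (to non-banks) $399 billion: bank balance sheets shrink → −$399B.
OMO purchase (from banks) $241 billion: just an asset swap on bank balance sheets → 0.
FX purchase $168 billion: just an asset swap on bank balance sheets → 0.
Discount-window loan $341 billion: bank balance sheets expand → +$341B.
Net: −399 + 0 + 0 + 341 = -$58 billion.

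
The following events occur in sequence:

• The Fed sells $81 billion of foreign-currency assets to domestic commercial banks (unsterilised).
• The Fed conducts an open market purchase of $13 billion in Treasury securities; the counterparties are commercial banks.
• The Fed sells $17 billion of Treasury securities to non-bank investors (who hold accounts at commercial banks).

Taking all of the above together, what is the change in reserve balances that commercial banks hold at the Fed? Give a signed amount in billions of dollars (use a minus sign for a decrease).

-$85 billion

FX sale $81 billion: the buying banks pay out of their reserve balances → −$81B.
OMO purchase (from banks) $13 billion: the Fed pays by crediting reserve accounts → +$13B.
Asset sale (to non-banks) $17 billion: the non-bank buyers' banks settle from reserves → −$17B.
Net: −81 + 13 − 17 = -$85 billion.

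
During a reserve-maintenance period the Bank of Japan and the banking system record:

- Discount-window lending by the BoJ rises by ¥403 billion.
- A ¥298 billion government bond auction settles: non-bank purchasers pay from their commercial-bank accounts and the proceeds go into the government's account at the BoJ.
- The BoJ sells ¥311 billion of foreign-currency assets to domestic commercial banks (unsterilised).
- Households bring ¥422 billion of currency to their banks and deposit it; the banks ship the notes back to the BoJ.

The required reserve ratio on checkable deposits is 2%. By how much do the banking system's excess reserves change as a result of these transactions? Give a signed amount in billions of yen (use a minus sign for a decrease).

+¥213.52 billion

Discount-window loan ¥403 billion: reserves +¥403B, deposits 0.
Government account inflow ¥298 billion: reserves −¥298B, deposits −¥298B.
FX sale ¥311 billion: reserves −¥311B, deposits 0.
Currency deposit ¥422 billion: reserves +¥422B, deposits +¥422B.
Totals: Δreserves = +¥216B, Δdeposits = +¥124B.
Δrequired reserves = 2% × +¥124B = +¥2.48B.
Δexcess reserves = Δreserves − Δrequired = +¥216B − (+¥2.48B) = +¥213.52 billion.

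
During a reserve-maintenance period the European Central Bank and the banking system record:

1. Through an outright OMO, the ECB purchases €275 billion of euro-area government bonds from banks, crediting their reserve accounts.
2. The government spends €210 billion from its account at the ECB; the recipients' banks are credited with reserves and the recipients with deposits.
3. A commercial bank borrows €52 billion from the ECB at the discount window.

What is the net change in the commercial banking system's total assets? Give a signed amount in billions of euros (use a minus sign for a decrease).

OMO purchase (from banks) €275 billion: just an asset swap on bank balance sheets → 0.
Government spending €210 billion: bank balance sheets expand → +€210B.
Discount-window loan €52 billion: bank balance sheets expand → +€52B.
Net: 0 + 210 + 52 = +€262 billion.

+€262 billion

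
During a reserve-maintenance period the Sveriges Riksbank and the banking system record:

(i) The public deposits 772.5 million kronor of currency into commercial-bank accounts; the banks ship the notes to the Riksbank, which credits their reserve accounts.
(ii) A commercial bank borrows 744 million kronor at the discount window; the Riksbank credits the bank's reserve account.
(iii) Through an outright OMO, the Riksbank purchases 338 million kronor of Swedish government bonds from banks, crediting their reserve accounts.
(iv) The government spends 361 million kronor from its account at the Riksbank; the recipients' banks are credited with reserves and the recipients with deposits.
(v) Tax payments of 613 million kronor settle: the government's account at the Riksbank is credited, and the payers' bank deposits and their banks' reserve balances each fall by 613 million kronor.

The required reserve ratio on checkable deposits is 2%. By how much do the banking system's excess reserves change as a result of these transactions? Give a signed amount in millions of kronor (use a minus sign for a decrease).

+1592.09 million

Currency deposit 772.5 million kronor: reserves +772.5M, deposits +772.5M.
Discount-window loan 744 million kronor: reserves +744M, deposits 0.
OMO purchase (from banks) 338 million kronor: reserves +338M, deposits 0.
Government spending 361 million kronor: reserves +361M, deposits +361M.
Government account inflow 613 million kronor: reserves −613M, deposits −613M.
Totals: Δreserves = +1602.5M, Δdeposits = +520.5M.
Δrequired reserves = 2% × +520.5M = +10.41M.
Δexcess reserves = Δreserves − Δrequired = +1602.5M − (+10.41M) = +1592.09 million.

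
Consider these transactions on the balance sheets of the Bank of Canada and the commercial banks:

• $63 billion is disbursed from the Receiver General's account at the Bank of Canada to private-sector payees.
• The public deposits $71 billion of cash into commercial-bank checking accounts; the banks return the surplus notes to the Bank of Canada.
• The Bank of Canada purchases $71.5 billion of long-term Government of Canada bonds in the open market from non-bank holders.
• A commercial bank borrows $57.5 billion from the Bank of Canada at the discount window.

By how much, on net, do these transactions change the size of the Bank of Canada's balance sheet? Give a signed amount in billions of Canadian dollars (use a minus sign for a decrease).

Bank of Canada balance sheet:
  Assets:      Securities +$71.5B, Loans to banks +$57.5B
  Liabilities: Bank reserves +$263B, Currency in circulation −$71B, Government deposits −$63B
Commercial banking system:
  Assets:      Reserves at CB +$263B
  Liabilities: Checkable deposits +$205.5B, Borrowings from CB +$57.5B
Change in total Bank of Canada assets = +$129 billion.

+$129 billion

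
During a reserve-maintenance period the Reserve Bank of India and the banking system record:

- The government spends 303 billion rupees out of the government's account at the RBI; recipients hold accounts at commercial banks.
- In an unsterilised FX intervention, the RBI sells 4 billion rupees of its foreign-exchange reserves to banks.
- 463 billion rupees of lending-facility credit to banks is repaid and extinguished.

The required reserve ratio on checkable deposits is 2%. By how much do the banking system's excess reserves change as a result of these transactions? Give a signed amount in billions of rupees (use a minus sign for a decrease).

-170.06 billion

Government spending 303 billion rupees: reserves +303B, deposits +303B.
FX sale 4 billion rupees: reserves −4B, deposits 0.
Discount-window repayment 463 billion rupees: reserves −463B, deposits 0.
Totals: Δreserves = −164B, Δdeposits = +303B.
Δrequired reserves = 2% × +303B = +6.06B.
Δexcess reserves = Δreserves − Δrequired = −164B − (+6.06B) = -170.06 billion.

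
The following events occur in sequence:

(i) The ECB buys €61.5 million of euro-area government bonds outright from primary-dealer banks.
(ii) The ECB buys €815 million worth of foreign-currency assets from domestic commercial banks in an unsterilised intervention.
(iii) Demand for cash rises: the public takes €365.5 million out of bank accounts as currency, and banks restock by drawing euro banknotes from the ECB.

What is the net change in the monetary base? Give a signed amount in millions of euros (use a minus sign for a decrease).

ECB balance sheet:
  Assets:      Securities +€61.5M, Foreign assets +€815M
  Liabilities: Bank reserves +€511M, Currency in circulation +€365.5M
Monetary base = currency + reserves: +€365.5M + (+€511M) = +€876.5 million.

+€876.5 million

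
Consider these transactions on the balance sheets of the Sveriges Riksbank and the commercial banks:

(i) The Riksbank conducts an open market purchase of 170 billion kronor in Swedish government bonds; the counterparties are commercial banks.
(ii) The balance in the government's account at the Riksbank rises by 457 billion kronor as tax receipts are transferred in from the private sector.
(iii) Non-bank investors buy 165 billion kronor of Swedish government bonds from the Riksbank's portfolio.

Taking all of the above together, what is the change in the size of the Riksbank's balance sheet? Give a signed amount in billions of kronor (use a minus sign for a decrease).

OMO purchase (from banks) 170 billion kronor: a Riksbank asset is acquired → +170B.
Government account inflow 457 billion kronor: only the composition of liabilities changes → 0.
Asset sale (to non-banks) 165 billion kronor: a Riksbank asset is shed → −165B.
Net: 170 + 0 − 165 = +5 billion.

+5 billion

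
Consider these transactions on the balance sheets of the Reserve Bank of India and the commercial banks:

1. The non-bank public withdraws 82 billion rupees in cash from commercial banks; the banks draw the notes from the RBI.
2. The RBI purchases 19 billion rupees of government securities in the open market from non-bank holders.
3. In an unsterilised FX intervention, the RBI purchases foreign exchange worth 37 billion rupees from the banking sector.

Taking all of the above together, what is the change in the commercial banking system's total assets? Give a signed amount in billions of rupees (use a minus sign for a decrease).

-63 billion

Currency withdrawal 82 billion rupees: bank balance sheets shrink → −82B.
Asset purchase (from non-banks) 19 billion rupees: bank balance sheets expand → +19B.
FX purchase 37 billion rupees: just an asset swap on bank balance sheets → 0.
Net: −82 + 19 + 0 = -63 billion.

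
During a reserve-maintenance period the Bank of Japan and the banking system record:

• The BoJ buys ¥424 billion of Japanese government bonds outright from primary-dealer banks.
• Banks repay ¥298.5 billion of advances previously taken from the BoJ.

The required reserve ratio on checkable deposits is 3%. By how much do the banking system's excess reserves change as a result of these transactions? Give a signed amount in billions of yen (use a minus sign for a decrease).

+¥125.5 billion

OMO purchase (from banks) ¥424 billion: reserves +¥424B, deposits 0.
Discount-window repayment ¥298.5 billion: reserves −¥298.5B, deposits 0.
Totals: Δreserves = +¥125.5B, Δdeposits = 0.
Δrequired reserves = 3% × 0 = 0.
Δexcess reserves = Δreserves − Δrequired = +¥125.5B − (0) = +¥125.5 billion.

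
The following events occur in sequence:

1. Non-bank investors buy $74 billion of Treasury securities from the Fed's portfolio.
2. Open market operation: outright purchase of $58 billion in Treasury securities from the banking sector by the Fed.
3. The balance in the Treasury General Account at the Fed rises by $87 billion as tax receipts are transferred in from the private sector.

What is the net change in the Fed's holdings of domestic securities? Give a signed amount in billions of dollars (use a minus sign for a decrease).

Fed balance sheet:
  Assets:      Securities −$16B
  Liabilities: Bank reserves −$103B, Government deposits +$87B
Commercial banking system:
  Assets:      Reserves at CB −$103B, Securities −$58B
  Liabilities: Checkable deposits −$161B
So the change in the Fed's holdings of domestic securities is -$16 billion.

-$16 billion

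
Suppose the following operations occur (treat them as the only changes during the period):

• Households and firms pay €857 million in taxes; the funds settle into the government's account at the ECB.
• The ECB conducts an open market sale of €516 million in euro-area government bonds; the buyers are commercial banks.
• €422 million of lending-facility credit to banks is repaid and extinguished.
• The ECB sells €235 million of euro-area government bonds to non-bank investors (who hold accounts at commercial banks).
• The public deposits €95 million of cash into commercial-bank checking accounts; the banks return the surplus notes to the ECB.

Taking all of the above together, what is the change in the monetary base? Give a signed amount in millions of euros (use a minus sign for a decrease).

ECB balance sheet:
  Assets:      Securities −€751M, Loans to banks −€422M
  Liabilities: Bank reserves −€1935M, Currency in circulation −€95M, Government deposits +€857M
Commercial banking system:
  Assets:      Reserves at CB −€1935M, Securities +€516M
  Liabilities: Checkable deposits −€997M, Borrowings from CB −€422M
Monetary base = currency + reserves: −€95M + (−€1935M) = -€2030 million.

-€2030 million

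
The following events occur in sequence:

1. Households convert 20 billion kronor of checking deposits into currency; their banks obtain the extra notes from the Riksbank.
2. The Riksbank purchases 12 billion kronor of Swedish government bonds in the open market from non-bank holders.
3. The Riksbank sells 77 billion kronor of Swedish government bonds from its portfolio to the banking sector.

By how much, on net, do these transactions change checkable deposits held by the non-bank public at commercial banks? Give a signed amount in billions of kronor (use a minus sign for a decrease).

Riksbank balance sheet:
  Assets:      Securities −65B
  Liabilities: Bank reserves −85B, Currency in circulation +20B
Commercial banking system:
  Assets:      Reserves at CB −85B, Securities +77B
  Liabilities: Checkable deposits −8B
So the change in checkable deposits held by the non-bank public at commercial banks is -8 billion.

-8 billion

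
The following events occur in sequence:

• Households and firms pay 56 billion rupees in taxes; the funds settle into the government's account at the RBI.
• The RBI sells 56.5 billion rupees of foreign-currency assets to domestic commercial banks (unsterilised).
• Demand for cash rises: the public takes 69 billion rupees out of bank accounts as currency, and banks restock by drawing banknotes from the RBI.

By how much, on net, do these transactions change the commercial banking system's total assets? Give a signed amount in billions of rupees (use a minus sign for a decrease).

-125 billion

RBI balance sheet:
  Assets:      Foreign assets −56.5B
  Liabilities: Bank reserves −181.5B, Currency in circulation +69B, Government deposits +56B
Commercial banking system:
  Assets:      Reserves at CB −181.5B, Foreign assets +56.5B
  Liabilities: Checkable deposits −125B
Change in total bank assets = -125 billion.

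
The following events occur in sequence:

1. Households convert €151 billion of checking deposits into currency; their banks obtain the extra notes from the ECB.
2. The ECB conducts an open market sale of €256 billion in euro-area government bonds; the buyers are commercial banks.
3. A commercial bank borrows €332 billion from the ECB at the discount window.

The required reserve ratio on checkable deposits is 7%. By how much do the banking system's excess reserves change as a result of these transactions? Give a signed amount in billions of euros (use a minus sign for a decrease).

Currency withdrawal €151 billion: reserves −€151B, deposits −€151B.
OMO sale (to banks) €256 billion: reserves −€256B, deposits 0.
Discount-window loan €332 billion: reserves +€332B, deposits 0.
Totals: Δreserves = −€75B, Δdeposits = −€151B.
Δrequired reserves = 7% × −€151B = −€10.57B.
Δexcess reserves = Δreserves − Δrequired = −€75B − (−€10.57B) = -€64.43 billion.

-€64.43 billion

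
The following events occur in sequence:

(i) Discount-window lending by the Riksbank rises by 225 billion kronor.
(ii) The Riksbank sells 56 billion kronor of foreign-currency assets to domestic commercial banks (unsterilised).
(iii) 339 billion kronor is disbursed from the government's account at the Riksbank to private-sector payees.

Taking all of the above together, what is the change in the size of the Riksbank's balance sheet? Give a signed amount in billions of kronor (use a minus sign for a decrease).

+169 billion

Discount-window loan 225 billion kronor: a Riksbank asset is acquired → +225B.
FX sale 56 billion kronor: a Riksbank asset is shed → −56B.
Government spending 339 billion kronor: only the composition of liabilities changes → 0.
Net: 225 − 56 + 0 = +169 billion.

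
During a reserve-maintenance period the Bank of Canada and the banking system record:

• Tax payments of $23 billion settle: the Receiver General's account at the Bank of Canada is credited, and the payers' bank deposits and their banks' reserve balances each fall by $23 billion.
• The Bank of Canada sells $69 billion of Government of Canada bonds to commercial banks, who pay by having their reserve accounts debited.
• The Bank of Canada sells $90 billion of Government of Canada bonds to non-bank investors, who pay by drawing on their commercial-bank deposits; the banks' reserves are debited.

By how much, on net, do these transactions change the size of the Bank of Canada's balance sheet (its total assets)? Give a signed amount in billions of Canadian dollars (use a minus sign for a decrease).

-$159 billion

Bank of Canada balance sheet:
  Assets:      Securities −$159B
  Liabilities: Bank reserves −$182B, Government deposits +$23B
Change in total Bank of Canada assets = -$159 billion.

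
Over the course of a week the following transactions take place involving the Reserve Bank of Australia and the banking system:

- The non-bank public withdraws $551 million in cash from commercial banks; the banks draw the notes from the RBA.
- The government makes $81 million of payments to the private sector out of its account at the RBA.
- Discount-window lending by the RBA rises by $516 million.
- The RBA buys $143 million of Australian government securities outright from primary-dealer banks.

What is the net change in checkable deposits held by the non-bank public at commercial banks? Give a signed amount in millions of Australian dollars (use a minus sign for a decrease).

RBA balance sheet:
  Assets:      Securities +$143M, Loans to banks +$516M
  Liabilities: Bank reserves +$189M, Currency in circulation +$551M, Government deposits −$81M
Commercial banking system:
  Assets:      Reserves at CB +$189M, Securities −$143M
  Liabilities: Checkable deposits −$470M, Borrowings from CB +$516M
So the change in checkable deposits held by the non-bank public at commercial banks is -$470 million.

-$470 million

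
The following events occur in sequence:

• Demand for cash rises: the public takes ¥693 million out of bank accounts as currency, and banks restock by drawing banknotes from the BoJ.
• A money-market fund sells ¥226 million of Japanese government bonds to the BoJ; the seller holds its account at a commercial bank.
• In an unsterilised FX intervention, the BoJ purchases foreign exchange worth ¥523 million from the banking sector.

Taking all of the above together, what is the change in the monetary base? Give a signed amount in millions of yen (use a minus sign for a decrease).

+¥749 million

Currency withdrawal ¥693 million: just a shift between currency and reserves — both are base money → 0.
Asset purchase (from non-banks) ¥226 million: BoJ balance sheet expands → +¥226M.
FX purchase ¥523 million: BoJ balance sheet expands → +¥523M.
Net: 0 + 226 + 523 = +¥749 million.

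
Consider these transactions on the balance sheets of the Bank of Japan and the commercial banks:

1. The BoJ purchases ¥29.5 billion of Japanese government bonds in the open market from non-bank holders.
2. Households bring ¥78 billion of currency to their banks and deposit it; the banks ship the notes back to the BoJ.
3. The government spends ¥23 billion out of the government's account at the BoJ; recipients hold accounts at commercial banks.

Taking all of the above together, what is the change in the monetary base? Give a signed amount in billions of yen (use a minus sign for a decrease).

+¥52.5 billion

BoJ balance sheet:
  Assets:      Securities +¥29.5B
  Liabilities: Bank reserves +¥130.5B, Currency in circulation −¥78B, Government deposits −¥23B
Monetary base = currency + reserves: −¥78B + (+¥130.5B) = +¥52.5 billion.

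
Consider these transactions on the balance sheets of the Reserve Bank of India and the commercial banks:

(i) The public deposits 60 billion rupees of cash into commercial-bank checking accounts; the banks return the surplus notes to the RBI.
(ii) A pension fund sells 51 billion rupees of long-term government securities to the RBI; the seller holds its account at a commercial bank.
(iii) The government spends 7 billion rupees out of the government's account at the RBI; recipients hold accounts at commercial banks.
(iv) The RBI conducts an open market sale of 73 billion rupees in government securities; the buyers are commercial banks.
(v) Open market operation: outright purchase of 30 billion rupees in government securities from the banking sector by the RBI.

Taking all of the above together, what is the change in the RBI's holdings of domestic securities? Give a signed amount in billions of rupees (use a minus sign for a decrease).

RBI balance sheet:
  Assets:      Securities +8B
  Liabilities: Bank reserves +75B, Currency in circulation −60B, Government deposits −7B
Commercial banking system:
  Assets:      Reserves at CB +75B, Securities +43B
  Liabilities: Checkable deposits +118B
So the change in the RBI's holdings of domestic securities is +8 billion.

+8 billion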